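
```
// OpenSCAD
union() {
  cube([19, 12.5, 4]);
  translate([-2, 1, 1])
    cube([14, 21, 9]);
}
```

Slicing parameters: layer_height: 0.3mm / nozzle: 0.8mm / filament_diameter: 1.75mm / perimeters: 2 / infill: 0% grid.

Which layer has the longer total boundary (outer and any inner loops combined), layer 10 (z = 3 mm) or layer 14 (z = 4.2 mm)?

layer 10 (z = 3 mm)

Layer 10 (z = 3): the cube (footprint 19×12.5) is included at this height (perimeter 63.00 mm); the cube at (-2, 1) (footprint 14×21) is included at this height (perimeter 70.00 mm); Merging all regions: the regions partially overlap (shared area 138.00 mm²), so the edge portions inside another operand are dropped and the merged outline is re-measured after clipping — boundary = 86.00 mm. So its perimeter = 86.00 mm. Layer 14 (z = 4.2): the cube is absent (z outside [0, 4]); the cube at (-2, 1) is present — its section is the full 14×21 rectangle (perimeter 70.00 mm); Merging all regions: only the 14×21 cube at (-2, 1) is present, so the union is just that shape — boundary = 70.00 mm. So its perimeter = 70.00 mm. Layer 10 is larger (86.00 vs 70.00 mm).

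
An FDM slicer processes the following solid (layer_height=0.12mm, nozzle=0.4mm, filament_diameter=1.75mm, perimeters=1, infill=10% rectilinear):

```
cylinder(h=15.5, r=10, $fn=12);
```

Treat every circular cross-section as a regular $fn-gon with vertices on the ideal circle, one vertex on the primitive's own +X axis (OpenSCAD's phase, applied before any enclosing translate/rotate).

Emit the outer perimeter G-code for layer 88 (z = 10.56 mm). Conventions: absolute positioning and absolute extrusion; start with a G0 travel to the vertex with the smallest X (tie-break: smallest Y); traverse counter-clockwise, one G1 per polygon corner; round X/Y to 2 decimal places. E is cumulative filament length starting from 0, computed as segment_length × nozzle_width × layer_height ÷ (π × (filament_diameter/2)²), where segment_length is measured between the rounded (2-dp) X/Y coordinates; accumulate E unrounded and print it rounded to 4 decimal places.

G0 X-10.00 Y0.00 Z10.56
G1 X-8.66 Y-5.00 E0.1033
G1 X-5.00 Y-8.66 E0.2066
G1 X0.00 Y-10.00 E0.3099
G1 X5.00 Y-8.66 E0.4132
G1 X8.66 Y-5.00 E0.5165
G1 X10.00 Y0.00 E0.6198
G1 X8.66 Y5.00 E0.7231
G1 X5.00 Y8.66 E0.8264
G1 X0.00 Y10.00 E0.9297
G1 X-5.00 Y8.66 E1.0330
G1 X-8.66 Y5.00 E1.1363
G1 X-10.00 Y0.00 E1.2396

At z = 10.56 mm: the r=10 cylinder contributes a regular 12-gon of circumradius 10. The outline is a single polygon with 12 vertices. Extrusion per mm of travel: 0.4 × 0.12 / (π × 0.875²) = 0.019956. Accumulating E over each segment gives final E = 1.2396.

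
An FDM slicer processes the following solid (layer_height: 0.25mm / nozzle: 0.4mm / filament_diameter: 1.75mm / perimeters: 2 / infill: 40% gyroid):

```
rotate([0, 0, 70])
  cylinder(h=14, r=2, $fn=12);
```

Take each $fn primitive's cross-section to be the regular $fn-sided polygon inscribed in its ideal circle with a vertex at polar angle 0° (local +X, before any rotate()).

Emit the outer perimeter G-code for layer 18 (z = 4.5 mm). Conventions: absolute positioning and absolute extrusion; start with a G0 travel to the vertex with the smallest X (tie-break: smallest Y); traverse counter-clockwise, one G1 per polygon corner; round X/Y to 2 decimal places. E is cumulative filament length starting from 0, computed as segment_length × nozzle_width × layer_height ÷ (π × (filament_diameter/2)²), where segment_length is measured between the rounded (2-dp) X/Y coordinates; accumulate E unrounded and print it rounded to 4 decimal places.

At z = 4.5 mm: the r=2 cylinder contributes a regular 12-gon of circumradius 2; (rotated 70° about Z; rotation is an isometry so areas/perimeters/island counts are preserved). The outline is a single polygon with 12 vertices. Extrusion per mm of travel: 0.4 × 0.25 / (π × 0.875²) = 0.041575. Accumulating E over each segment gives final E = 0.5166.

G0 X-1.97 Y-0.35 Z4.50
G1 X-1.53 Y-1.29 E0.0432
G1 X-0.68 Y-1.88 E0.0862
G1 X0.35 Y-1.97 E0.1292
G1 X1.29 Y-1.53 E0.1723
G1 X1.88 Y-0.68 E0.2153
G1 X1.97 Y0.35 E0.2583
G1 X1.53 Y1.29 E0.3015
G1 X0.68 Y1.88 E0.3445
G1 X-0.35 Y1.97 E0.3875
G1 X-1.29 Y1.53 E0.4306
G1 X-1.88 Y0.68 E0.4736
G1 X-1.97 Y-0.35 E0.5166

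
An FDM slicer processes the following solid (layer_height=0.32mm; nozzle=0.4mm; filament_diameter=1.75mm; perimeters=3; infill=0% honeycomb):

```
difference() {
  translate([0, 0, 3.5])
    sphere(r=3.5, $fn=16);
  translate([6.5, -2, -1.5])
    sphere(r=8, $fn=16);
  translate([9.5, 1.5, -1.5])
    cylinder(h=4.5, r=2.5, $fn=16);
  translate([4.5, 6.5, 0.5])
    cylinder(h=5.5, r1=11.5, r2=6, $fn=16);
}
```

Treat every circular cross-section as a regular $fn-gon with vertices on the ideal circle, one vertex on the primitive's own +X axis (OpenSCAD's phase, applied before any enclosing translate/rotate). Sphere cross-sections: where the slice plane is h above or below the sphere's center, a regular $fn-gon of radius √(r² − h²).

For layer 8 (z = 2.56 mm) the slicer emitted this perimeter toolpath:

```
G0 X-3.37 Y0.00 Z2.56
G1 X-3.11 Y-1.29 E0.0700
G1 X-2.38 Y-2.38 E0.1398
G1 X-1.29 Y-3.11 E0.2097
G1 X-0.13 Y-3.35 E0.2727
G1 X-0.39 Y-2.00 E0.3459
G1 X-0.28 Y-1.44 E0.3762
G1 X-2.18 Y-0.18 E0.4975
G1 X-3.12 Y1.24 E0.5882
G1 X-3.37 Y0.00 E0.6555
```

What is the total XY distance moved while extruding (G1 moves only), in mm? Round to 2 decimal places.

Sum the Euclidean lengths of each G1 segment: total = 12.32 mm.

12.32 mm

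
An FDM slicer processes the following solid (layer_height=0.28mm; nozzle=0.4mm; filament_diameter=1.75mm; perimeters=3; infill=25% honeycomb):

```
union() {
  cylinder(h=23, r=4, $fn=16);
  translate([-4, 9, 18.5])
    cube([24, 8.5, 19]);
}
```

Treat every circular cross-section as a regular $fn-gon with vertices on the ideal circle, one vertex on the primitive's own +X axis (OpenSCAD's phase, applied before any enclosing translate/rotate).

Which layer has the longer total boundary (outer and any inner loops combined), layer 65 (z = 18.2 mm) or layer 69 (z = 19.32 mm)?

Layer 65 (z = 18.2): the r=4 cylinder gives a regular 16-gon of circumradius 4 (constant along its height) (perimeter = 2·16·4.000·sin(180°/16) = 24.97 mm); the cube at (-4, 9) is absent (z outside [18.5, 37.5]); Taking the union: only the r=4 cylinder is present, so the union is just that shape — boundary = 24.97 mm. So its perimeter = 24.97 mm. Layer 69 (z = 19.32): the r=4 cylinder contributes a regular 16-gon of circumradius 4 (perimeter = 2·16·4.000·sin(180°/16) = 24.97 mm); the 24×8.5 cube at (-4, 9) contributes its full rectangle (perimeter 65.00 mm); Merging all regions: the 2 present regions are separate (no shared area or edge), so areas and boundary lengths simply add and each stays a separate island — boundary = 89.97 mm. So its perimeter = 89.97 mm. Layer 69 is larger (89.97 vs 24.97 mm).

layer 69 (z = 19.32 mm)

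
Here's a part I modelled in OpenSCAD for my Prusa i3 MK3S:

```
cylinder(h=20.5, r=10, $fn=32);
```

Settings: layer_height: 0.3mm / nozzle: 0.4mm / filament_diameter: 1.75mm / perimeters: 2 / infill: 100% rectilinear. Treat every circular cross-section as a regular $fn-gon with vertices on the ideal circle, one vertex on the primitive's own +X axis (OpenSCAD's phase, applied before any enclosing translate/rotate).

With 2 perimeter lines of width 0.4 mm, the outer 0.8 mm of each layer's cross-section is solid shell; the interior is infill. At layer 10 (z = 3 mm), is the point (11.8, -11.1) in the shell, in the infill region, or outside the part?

At z = 3 mm: the r=10 cylinder contributes a regular 32-gon of circumradius 10. Overall, the cross-section is a single solid region. The nearest boundary edge runs (5.56, -8.31)→(7.07, -7.07); distance from the point to it = 6.21 mm. The point is not inside any of the regions above, so it lies outside the cross-section (6.21 mm from the nearest boundary).

outside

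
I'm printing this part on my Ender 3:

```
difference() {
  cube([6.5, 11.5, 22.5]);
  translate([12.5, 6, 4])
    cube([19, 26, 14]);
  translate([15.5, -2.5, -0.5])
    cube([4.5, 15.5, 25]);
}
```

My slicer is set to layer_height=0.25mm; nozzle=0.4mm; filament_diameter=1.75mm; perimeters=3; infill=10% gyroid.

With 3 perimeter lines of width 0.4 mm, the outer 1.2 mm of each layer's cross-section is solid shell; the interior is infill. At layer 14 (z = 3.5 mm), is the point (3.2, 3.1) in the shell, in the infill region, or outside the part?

At z = 3.5 mm: the cube is present — its section is the full 6.5×11.5 rectangle; the cube at (12.5, 6) is not intersected at this z (z outside [4, 18]); the cube at (15.5, -2.5) is present — its section is the full 4.5×15.5 rectangle; After the difference (first − rest): starting from the 6.5×11.5 cube, the 4.5×15.5 cube at (15.5, -2.5) misses the remaining region (no effect) — 1 connected region. Overall, the cross-section is a single solid region. The nearest boundary edge runs (6.50, 0.00)→(0.00, 0.00); distance from the point to it = 3.10 mm. The point is inside the cross-section and 3.10 mm from the nearest boundary — more than the 1.2 mm shell width (3 × 0.4), so it's in the infill interior.

infill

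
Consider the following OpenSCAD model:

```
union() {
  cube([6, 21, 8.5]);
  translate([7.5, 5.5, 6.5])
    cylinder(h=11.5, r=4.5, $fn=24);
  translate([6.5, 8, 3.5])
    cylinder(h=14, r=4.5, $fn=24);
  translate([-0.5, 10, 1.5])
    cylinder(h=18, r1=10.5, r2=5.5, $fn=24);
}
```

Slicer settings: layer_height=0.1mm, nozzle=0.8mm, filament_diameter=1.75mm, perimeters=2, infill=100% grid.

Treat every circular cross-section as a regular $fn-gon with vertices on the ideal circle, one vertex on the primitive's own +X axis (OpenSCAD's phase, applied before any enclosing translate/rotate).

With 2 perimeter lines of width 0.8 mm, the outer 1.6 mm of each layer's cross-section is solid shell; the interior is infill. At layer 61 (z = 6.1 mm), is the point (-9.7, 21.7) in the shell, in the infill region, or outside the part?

At z = 6.1 mm: the 6×21 cube contributes its full rectangle; the cylinder at (7.5, 5.5) is not intersected at this z (z outside [6.5, 18]); the r=4.5 cylinder at (6.5, 8) contributes a regular 24-gon of circumradius 4.5; the cone at (-0.5, 10) (r1=10.5→r2=5.5) has section circumradius 9.222 here — a regular 24-gon; Merging all regions: the regions partially overlap (shared area 144.02 mm²), so overlapping operands fuse into one piece — 1 connected region. Overall, the cross-section is a single solid region. The nearest boundary edge runs (-7.02, 16.52)→(-5.11, 17.99); distance from the point to it = 5.74 mm. The point is not inside any of the regions above, so it lies outside the cross-section (5.74 mm from the nearest boundary).

outside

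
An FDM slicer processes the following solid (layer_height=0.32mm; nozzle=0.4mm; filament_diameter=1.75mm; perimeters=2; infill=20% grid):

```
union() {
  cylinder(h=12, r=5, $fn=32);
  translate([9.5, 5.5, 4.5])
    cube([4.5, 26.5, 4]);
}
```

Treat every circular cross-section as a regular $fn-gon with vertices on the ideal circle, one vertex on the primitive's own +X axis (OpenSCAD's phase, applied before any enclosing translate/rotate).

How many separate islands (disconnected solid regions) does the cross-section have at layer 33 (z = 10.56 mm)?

1

At z = 10.56 mm: the cylinder: section is a regular 32-gon, circumradius r=5; the cube at (9.5, 5.5) does not reach this height (z outside [4.5, 8.5]); Taking the union: only the r=5 cylinder is present, so the union is just that shape — 1 connected region. Overall, the cross-section is a single solid region. Island count = 1.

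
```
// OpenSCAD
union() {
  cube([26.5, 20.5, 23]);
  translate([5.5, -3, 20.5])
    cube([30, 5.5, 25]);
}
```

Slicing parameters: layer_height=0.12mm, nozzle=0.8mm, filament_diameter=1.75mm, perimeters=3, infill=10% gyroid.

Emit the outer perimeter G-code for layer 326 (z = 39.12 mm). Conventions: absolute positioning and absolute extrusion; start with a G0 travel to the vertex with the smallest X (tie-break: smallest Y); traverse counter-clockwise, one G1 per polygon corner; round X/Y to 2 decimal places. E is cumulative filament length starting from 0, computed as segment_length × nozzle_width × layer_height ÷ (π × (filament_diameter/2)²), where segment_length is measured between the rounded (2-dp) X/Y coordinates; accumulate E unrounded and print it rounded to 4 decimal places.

G0 X5.50 Y-3.00 Z39.12
G1 X35.50 Y-3.00 E1.1974
G1 X35.50 Y2.50 E1.4169
G1 X5.50 Y2.50 E2.6142
G1 X5.50 Y-3.00 E2.8338

At z = 39.12 mm: the cube does not reach this height (z outside [0, 23]); the cube at (5.5, -3) (footprint 30×5.5) is included at this height; Merging all regions: only the 30×5.5 cube at (5.5, -3) is present, so the union is just that shape — 1 connected region. The outline is a single polygon with 4 vertices. Extrusion per mm of travel: 0.8 × 0.12 / (π × 0.875²) = 0.039912. Accumulating E over each segment gives final E = 2.8338.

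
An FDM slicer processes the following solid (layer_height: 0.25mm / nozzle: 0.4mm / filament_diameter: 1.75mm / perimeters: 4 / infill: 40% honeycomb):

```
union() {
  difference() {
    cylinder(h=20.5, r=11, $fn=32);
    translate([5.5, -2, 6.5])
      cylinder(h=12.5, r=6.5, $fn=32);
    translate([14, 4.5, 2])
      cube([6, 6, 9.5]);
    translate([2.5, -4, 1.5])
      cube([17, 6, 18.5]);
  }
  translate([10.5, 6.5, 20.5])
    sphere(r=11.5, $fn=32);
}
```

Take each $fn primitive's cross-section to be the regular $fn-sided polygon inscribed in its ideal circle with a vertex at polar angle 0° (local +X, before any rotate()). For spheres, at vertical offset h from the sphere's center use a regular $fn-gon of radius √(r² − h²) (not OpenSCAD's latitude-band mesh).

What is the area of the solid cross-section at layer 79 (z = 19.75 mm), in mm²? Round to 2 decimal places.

At z = 19.75 mm: the r=11 cylinder gives a regular 32-gon of circumradius 11 (constant along its height) (area = (32/2)·11.000²·sin(360°/32) = 377.69 mm²); the cylinder at (5.5, -2) is absent (z outside [6.5, 19]); the cube at (14, 4.5) is absent (z outside [2, 11.5]); the cube at (2.5, -4) (footprint 17×6) is included at this height (area 102.00 mm²); Taking the first minus the rest: starting from the r=11 cylinder (377.69 mm²), the 17×6 cube at (2.5, -4) partially overlaps it — only the 49.66 mm² overlap (of its 102.00 mm²) is removed, clipping the outline — area = 328.03 mm²; the sphere at (10.5, 6.5): section is a regular 32-gon, circumradius = √(r²−h²) = √(11.5²−0.75²) = 11.476 (area = (32/2)·11.476²·sin(360°/32) = 411.06 mm²); Taking the union: the regions partially overlap — summed areas 739.09 mm² minus the doubly-counted overlap 86.05 mm² gives 653.04 mm² — area = 653.04 mm². Overall, the cross-section is one region with 1 hole. Net area = 653.04 mm².

653.04 mm²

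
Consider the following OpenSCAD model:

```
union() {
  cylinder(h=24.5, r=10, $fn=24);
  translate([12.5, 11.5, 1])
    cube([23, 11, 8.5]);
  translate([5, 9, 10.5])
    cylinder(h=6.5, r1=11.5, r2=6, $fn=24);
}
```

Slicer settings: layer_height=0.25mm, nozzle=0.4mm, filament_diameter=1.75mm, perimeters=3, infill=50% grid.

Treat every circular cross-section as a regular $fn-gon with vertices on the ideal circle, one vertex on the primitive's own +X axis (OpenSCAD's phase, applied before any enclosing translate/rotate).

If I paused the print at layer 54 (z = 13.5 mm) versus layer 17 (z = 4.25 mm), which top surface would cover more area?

layer 17 (z = 4.25 mm)

Layer 54 (z = 13.5): the cylinder: section is a regular 24-gon, circumradius r=10 (area = (24/2)·10.000²·sin(360°/24) = 310.58 mm²); the cube at (12.5, 11.5) is not intersected at this z (z outside [1, 9.5]); the cone at (5, 9) (r1=11.5→r2=6) has section circumradius 8.962 here — a regular 24-gon (area = (24/2)·8.962²·sin(360°/24) = 249.43 mm²); Combining (union): the regions partially overlap — summed areas 560.01 mm² minus the doubly-counted overlap 94.92 mm² gives 465.09 mm² — area = 465.09 mm². So its area = 465.09 mm². Layer 17 (z = 4.25): the cylinder: section is a regular 24-gon, circumradius r=10 (area = (24/2)·10.000²·sin(360°/24) = 310.58 mm²); the cube at (12.5, 11.5) is present — its section is the full 23×11 rectangle (area 253.00 mm²); the cone at (5, 9) is absent (z outside [10.5, 17]); Merging all regions: the 2 present regions are separate (no shared area or edge), so areas and boundary lengths simply add and each stays a separate island — area = 563.58 mm². So its area = 563.58 mm². Layer 17 is larger (563.58 vs 465.09 mm²).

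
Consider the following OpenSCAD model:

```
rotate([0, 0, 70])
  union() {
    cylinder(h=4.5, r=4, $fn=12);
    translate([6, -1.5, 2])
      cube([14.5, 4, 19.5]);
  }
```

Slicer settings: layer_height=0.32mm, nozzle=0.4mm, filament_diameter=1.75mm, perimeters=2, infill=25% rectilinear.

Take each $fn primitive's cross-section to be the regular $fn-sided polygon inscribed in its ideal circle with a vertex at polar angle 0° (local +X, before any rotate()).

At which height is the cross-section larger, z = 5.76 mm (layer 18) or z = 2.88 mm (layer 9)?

layer 9 (z = 2.88 mm)

Layer 18 (z = 5.76): the cylinder is not intersected at this z (z outside [0, 4.5]); the cube at (6, -1.5) (footprint 14.5×4) is included at this height (area 58.00 mm²); Combining (union): only the 14.5×4 cube at (6, -1.5) is present, so the union is just that shape — area = 58.00 mm²; (rotated 70° about Z; rotation is an isometry so areas/perimeters/island counts are preserved). So its area = 58.00 mm². Layer 9 (z = 2.88): the r=4 cylinder gives a regular 12-gon of circumradius 4 (constant along its height) (area = (12/2)·4.000²·sin(360°/12) = 48.00 mm²); the cube at (6, -1.5) (footprint 14.5×4) is included at this height (area 58.00 mm²); Taking the union: the 2 present regions are separate (no shared area or edge), so areas and boundary lengths simply add and each stays a separate island — area = 106.00 mm²; (whole slice rotated 70° about Z — lengths, areas and connectivity unchanged). So its area = 106.00 mm². Layer 9 is larger (106.00 vs 58.00 mm²).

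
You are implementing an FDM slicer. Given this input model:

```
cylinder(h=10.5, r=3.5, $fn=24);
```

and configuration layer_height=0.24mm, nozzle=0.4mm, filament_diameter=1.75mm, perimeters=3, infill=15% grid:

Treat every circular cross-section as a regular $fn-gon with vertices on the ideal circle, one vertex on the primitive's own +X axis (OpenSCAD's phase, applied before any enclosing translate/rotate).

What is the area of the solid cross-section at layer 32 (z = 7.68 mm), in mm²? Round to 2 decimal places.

38.05 mm²

At z = 7.68 mm: the cylinder: section is a regular 24-gon, circumradius r=3.5 (area = (24/2)·3.500²·sin(360°/24) = 38.05 mm²). Overall, the cross-section is a single solid region. Net area = 38.05 mm².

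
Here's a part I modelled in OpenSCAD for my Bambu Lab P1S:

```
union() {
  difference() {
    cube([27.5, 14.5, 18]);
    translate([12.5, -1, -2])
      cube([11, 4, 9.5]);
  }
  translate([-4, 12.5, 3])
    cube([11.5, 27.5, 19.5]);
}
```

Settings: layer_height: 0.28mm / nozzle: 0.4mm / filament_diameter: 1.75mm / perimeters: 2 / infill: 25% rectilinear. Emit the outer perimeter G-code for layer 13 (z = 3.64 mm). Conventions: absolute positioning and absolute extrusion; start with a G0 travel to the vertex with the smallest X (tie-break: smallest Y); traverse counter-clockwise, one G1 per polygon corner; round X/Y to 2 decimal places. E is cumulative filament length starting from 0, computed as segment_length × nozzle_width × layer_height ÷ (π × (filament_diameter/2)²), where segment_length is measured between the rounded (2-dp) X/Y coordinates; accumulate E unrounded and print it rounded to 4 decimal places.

At z = 3.64 mm: the cube (footprint 27.5×14.5) is included at this height; the cube at (12.5, -1) is present — its section is the full 11×4 rectangle; After the difference (first − rest): starting from the 27.5×14.5 cube, the 11×4 cube at (12.5, -1) partially overlaps it — only the 33.00 mm² overlap (of its 44.00 mm²) is removed, clipping the outline — 1 connected region; the cube at (-4, 12.5) is present — its section is the full 11.5×27.5 rectangle; Merging all regions: the regions partially overlap (shared area 15.00 mm²), so overlapping operands fuse into one piece — 1 connected region. The outline is a single polygon with 12 vertices. Extrusion per mm of travel: 0.4 × 0.28 / (π × 0.875²) = 0.046564. Accumulating E over each segment gives final E = 6.9381.

G0 X-4.00 Y12.50 Z3.64
G1 X0.00 Y12.50 E0.1863
G1 X0.00 Y0.00 E0.7683
G1 X12.50 Y0.00 E1.3504
G1 X12.50 Y3.00 E1.4901
G1 X23.50 Y3.00 E2.0023
G1 X23.50 Y0.00 E2.1420
G1 X27.50 Y0.00 E2.3282
G1 X27.50 Y14.50 E3.0034
G1 X7.50 Y14.50 E3.9347
G1 X7.50 Y40.00 E5.1221
G1 X-4.00 Y40.00 E5.6575
G1 X-4.00 Y12.50 E6.9381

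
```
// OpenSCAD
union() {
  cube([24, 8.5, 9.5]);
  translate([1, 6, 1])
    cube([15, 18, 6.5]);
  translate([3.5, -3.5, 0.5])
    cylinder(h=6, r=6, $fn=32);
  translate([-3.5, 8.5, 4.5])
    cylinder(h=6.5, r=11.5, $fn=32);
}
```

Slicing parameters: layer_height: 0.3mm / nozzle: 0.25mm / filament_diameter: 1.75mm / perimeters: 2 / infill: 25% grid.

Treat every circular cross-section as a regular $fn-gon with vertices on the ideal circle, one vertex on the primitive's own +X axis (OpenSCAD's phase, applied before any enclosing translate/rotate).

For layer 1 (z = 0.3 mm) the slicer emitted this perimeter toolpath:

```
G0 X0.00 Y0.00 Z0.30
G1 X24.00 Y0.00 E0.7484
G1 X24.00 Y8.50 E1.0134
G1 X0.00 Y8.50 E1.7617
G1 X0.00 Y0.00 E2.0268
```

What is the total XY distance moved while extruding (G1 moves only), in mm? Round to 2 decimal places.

65.00 mm

Sum the Euclidean lengths of each G1 segment: total = 65.00 mm.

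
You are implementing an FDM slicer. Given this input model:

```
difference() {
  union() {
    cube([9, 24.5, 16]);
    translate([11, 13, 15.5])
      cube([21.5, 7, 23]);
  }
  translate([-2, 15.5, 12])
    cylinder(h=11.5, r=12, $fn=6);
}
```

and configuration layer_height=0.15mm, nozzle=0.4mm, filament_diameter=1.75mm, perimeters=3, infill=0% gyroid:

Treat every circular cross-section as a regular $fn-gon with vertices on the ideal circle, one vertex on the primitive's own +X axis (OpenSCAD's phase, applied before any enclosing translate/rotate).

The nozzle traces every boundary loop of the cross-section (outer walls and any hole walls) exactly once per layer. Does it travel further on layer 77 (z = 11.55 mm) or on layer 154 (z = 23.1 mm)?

layer 77 (z = 11.55 mm)

Layer 77 (z = 11.55): the cube (footprint 9×24.5) is included at this height (perimeter 67.00 mm); the cube at (11, 13) is not intersected at this z (z outside [15.5, 38.5]); Combining (union): only the 9×24.5 cube is present, so the union is just that shape — boundary = 67.00 mm; the cylinder at (-2, 15.5) is absent (z outside [12, 23.5]); Taking the first minus the rest: none of the subtracted shapes is present at this height, so the result so far is unchanged — boundary = 67.00 mm. So its perimeter = 67.00 mm. Layer 154 (z = 23.1): the cube is absent (z outside [0, 16]); the cube at (11, 13) (footprint 21.5×7) is included at this height (perimeter 57.00 mm); Merging all regions: only the 21.5×7 cube at (11, 13) is present, so the union is just that shape — boundary = 57.00 mm; the r=12 cylinder at (-2, 15.5) contributes a regular 6-gon of circumradius 12 (perimeter = 2·6·12.000·sin(180°/6) = 72.00 mm); Taking the first minus the rest: starting from that combined region, the r=12 cylinder at (-2, 15.5) misses the remaining region (no effect) — boundary = 57.00 mm. So its perimeter = 57.00 mm. Layer 77 is larger (67.00 vs 57.00 mm).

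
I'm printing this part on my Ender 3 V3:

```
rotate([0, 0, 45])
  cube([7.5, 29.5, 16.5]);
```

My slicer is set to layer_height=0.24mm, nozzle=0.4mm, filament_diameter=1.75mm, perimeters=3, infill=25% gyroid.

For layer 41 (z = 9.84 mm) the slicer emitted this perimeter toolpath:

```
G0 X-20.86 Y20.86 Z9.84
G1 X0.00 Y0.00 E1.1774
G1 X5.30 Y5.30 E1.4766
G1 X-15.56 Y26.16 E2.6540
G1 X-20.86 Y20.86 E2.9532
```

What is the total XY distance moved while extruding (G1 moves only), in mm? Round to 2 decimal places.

Sum the Euclidean lengths of each G1 segment: total = 73.99 mm.

73.99 mm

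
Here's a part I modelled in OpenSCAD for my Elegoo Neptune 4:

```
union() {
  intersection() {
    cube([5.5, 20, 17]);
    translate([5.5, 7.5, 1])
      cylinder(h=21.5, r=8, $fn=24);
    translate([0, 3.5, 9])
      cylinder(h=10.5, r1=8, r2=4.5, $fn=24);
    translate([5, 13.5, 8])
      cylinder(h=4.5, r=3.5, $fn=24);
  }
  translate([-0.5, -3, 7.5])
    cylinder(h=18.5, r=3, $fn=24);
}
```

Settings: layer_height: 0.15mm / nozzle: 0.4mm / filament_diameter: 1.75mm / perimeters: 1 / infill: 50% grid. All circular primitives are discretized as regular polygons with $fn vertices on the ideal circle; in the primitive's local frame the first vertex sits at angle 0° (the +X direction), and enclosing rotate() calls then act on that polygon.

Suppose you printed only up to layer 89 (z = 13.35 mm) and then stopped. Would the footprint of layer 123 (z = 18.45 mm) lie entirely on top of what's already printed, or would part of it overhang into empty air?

Compare the two slices. At z = 13.35: the cube is present — its section is the full 5.5×20 rectangle (area 110.00 mm²); the cylinder at (5.5, 7.5): section is a regular 24-gon, circumradius r=8 (area = (24/2)·8.000²·sin(360°/24) = 198.77 mm²); the cone at (0, 3.5) contributes a regular 24-gon of circumradius 6.550 (interpolated between r1=8 and r2=4.5 at t=0.414) (area = (24/2)·6.550²·sin(360°/24) = 133.25 mm²); the cylinder at (5, 13.5) is not intersected at this z (z outside [8, 12.5]); Keeping only the common overlap: at least one operand is absent at this height, so nothing remains; the r=3 cylinder at (-0.5, -3) gives a regular 24-gon of circumradius 3 (constant along its height) (area = (24/2)·3.000²·sin(360°/24) = 27.95 mm²); Merging all regions: only the r=3 cylinder at (-0.5, -3) is present, so the union is just that shape — area = 27.95 mm². At z = 18.45: the cube is absent (z outside [0, 17]); the r=8 cylinder at (5.5, 7.5) gives a regular 24-gon of circumradius 8 (constant along its height) (area = (24/2)·8.000²·sin(360°/24) = 198.77 mm²); the cone at (0, 3.5) (r1=8→r2=4.5) has section circumradius 4.850 here — a regular 24-gon (area = (24/2)·4.850²·sin(360°/24) = 73.06 mm²); the cylinder at (5, 13.5) is absent (z outside [8, 12.5]); Taking the intersection: at least one operand is absent at this height, so nothing remains; the r=3 cylinder at (-0.5, -3) contributes a regular 24-gon of circumradius 3 (area = (24/2)·3.000²·sin(360°/24) = 27.95 mm²); Combining (union): only the r=3 cylinder at (-0.5, -3) is present, so the union is just that shape — area = 27.95 mm². Checking containment: the cross-section at z = 18.45 is a subset of the cross-section at z = 13.35.

entirely on top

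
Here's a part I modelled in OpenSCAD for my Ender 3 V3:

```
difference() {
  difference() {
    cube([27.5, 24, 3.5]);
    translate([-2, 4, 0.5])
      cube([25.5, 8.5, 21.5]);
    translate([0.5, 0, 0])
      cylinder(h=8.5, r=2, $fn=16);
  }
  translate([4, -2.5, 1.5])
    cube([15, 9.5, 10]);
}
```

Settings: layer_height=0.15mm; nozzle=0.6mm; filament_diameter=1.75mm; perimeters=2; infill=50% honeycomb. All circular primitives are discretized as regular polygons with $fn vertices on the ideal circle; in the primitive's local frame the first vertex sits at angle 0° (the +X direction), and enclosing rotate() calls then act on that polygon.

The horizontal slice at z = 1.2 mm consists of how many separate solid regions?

1

At z = 1.2 mm: the cube (footprint 27.5×24) is included at this height; the cube at (-2, 4) is present — its section is the full 25.5×8.5 rectangle; the cylinder at (0.5, 0): section is a regular 16-gon, circumradius r=2; Taking the first minus the rest: starting from the 27.5×24 cube, the 25.5×8.5 cube at (-2, 4) partially overlaps it — only the 199.75 mm² overlap (of its 216.75 mm²) is removed, clipping the outline; the r=2 cylinder at (0.5, 0) partially overlaps it — only the 4.04 mm² overlap (of its 12.25 mm²) is removed, clipping the outline — 1 connected region; the cube at (4, -2.5) does not reach this height (z outside [1.5, 11.5]); After the difference (first − rest): none of the subtracted shapes is present at this height, so the result so far is unchanged — 1 connected region. The result has 1 disconnected region.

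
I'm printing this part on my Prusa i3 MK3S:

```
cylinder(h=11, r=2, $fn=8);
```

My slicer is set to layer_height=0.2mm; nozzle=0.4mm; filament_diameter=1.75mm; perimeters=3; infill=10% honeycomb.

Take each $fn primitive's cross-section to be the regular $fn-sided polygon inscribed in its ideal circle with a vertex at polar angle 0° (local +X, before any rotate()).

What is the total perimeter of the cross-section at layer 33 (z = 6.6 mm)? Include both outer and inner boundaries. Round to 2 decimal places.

At z = 6.6 mm: the r=2 cylinder contributes a regular 8-gon of circumradius 2 (perimeter = 2·8·2.000·sin(180°/8) = 12.25 mm). Overall, the cross-section is a single solid region. Total boundary length (outer) = 12.25 mm.

12.25 mm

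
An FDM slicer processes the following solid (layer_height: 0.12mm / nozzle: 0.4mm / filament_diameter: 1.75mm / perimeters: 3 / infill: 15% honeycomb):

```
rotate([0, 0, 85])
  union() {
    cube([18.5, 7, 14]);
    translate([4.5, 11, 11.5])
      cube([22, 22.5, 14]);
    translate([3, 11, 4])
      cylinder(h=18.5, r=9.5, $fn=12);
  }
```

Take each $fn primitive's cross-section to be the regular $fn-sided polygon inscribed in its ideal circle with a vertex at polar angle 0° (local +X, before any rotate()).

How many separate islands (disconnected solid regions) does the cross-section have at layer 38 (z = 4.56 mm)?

1

At z = 4.56 mm: the cube (footprint 18.5×7) is included at this height; the cube at (4.5, 11) does not reach this height (z outside [11.5, 25.5]); the cylinder at (3, 11): section is a regular 12-gon, circumradius r=9.5; Combining (union): the regions partially overlap (shared area 47.13 mm²), so overlapping operands fuse into one piece — 1 connected region; (rotated 85° about Z; rotation is an isometry so areas/perimeters/island counts are preserved). Overall, the cross-section is a single solid region. Island count = 1.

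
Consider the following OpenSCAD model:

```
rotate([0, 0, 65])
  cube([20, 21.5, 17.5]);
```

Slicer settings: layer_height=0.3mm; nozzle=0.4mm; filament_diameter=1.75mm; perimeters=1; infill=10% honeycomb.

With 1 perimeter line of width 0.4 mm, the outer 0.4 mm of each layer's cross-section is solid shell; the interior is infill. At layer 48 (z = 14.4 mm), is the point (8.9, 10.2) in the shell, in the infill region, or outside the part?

At z = 14.4 mm: the cube is present — its section is the full 20×21.5 rectangle; (rotated 65° about Z; rotation is an isometry so areas/perimeters/island counts are preserved). Overall, the cross-section is a single solid region. Undo the 65° rotation: the query point maps to (13.006, -3.755) in the un-rotated model frame. The nearest boundary edge runs (0.00, 0.00)→(20.00, 0.00); distance from the point to it = 3.76 mm. The point is not inside any of the regions above, so it lies outside the cross-section (3.76 mm from the nearest boundary).

outside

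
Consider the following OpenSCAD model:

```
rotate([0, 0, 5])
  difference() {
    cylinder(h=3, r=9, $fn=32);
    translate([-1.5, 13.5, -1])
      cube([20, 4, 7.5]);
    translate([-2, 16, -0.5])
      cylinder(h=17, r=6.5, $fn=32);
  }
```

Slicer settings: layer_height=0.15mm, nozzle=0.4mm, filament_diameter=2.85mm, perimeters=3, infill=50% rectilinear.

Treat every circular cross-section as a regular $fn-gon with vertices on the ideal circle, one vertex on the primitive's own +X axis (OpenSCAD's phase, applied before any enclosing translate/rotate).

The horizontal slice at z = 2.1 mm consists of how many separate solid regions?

At z = 2.1 mm: the r=9 cylinder gives a regular 32-gon of circumradius 9 (constant along its height); the cube at (-1.5, 13.5) (footprint 20×4) is included at this height; the r=6.5 cylinder at (-2, 16) contributes a regular 32-gon of circumradius 6.5; Taking the first minus the rest: starting from the r=9 cylinder, the 20×4 cube at (-1.5, 13.5) misses the remaining region (no effect); the r=6.5 cylinder at (-2, 16) misses the remaining region (no effect) — 1 connected region; (rotated 5° about Z; rotation is an isometry so areas/perimeters/island counts are preserved). The result has 1 disconnected region.

1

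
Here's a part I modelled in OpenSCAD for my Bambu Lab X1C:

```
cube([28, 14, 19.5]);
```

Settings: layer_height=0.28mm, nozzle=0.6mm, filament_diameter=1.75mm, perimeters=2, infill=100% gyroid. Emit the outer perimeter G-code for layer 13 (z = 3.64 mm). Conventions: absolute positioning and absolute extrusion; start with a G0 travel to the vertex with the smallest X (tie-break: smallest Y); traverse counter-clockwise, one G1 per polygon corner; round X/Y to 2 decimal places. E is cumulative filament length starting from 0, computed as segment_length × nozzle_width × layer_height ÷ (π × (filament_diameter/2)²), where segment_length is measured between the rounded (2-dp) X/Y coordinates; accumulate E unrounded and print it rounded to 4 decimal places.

G0 X0.00 Y0.00 Z3.64
G1 X28.00 Y0.00 E1.9557
G1 X28.00 Y14.00 E2.9335
G1 X0.00 Y14.00 E4.8892
G1 X0.00 Y0.00 E5.8671

At z = 3.64 mm: the 28×14 cube contributes its full rectangle. The outline is a single polygon with 4 vertices. Extrusion per mm of travel: 0.6 × 0.28 / (π × 0.875²) = 0.069846. Accumulating E over each segment gives final E = 5.8671.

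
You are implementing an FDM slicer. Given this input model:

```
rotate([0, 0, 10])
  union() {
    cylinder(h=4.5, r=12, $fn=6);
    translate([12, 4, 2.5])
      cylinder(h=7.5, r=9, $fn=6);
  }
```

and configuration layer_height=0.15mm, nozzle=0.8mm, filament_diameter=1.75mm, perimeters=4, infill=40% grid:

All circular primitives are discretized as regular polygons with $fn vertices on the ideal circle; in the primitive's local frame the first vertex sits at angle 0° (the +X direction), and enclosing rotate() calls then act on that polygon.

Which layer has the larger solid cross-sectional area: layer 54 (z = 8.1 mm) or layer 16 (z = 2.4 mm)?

Layer 54 (z = 8.1): the cylinder does not reach this height (z outside [0, 4.5]); the r=9 cylinder at (12, 4) contributes a regular 6-gon of circumradius 9 (area = (6/2)·9.000²·sin(360°/6) = 210.44 mm²); Combining (union): only the r=9 cylinder at (12, 4) is present, so the union is just that shape — area = 210.44 mm²; (whole slice rotated 10° about Z — lengths, areas and connectivity unchanged). So its area = 210.44 mm². Layer 16 (z = 2.4): the cylinder: section is a regular 6-gon, circumradius r=12 (area = (6/2)·12.000²·sin(360°/6) = 374.12 mm²); the cylinder at (12, 4) does not reach this height (z outside [2.5, 10]); Taking the union: only the r=12 cylinder is present, so the union is just that shape — area = 374.12 mm²; (rotated 10° about Z; rotation is an isometry so areas/perimeters/island counts are preserved). So its area = 374.12 mm². Layer 16 is larger (374.12 vs 210.44 mm²).

layer 16 (z = 2.4 mm)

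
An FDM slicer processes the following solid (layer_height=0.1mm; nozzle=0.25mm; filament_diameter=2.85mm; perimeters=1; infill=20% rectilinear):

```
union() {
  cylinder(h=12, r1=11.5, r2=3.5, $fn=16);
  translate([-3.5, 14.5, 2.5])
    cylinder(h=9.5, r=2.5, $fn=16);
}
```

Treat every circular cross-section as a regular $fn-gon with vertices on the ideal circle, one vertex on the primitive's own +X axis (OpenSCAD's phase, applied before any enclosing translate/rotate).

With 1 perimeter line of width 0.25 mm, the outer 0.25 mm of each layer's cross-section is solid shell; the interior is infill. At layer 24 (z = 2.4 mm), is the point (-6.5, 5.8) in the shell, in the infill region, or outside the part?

infill

At z = 2.4 mm: the cone (r1=11.5→r2=3.5) has section circumradius 9.900 here — a regular 16-gon; the cylinder at (-3.5, 14.5) is absent (z outside [2.5, 12]); Combining (union): only the cone is present, so the union is just that shape — 1 connected region. Overall, the cross-section is a single solid region. The nearest boundary edge runs (-7.00, 7.00)→(-9.15, 3.79); distance from the point to it = 1.08 mm. The point is inside the cross-section and 1.08 mm from the nearest boundary — more than the 0.25 mm shell width (1 × 0.25), so it's in the infill interior.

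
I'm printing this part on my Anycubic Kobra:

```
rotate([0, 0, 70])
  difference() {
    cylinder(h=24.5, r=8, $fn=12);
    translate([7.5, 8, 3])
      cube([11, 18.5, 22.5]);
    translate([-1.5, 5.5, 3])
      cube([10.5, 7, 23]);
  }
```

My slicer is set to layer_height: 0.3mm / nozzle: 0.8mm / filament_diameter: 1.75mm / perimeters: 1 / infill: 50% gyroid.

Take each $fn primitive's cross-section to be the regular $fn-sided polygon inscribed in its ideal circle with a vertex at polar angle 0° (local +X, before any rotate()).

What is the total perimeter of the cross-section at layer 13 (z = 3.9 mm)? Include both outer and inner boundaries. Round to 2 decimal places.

At z = 3.9 mm: the r=8 cylinder contributes a regular 12-gon of circumradius 8 (perimeter = 2·12·8.000·sin(180°/12) = 49.69 mm); the cube at (7.5, 8) (footprint 11×18.5) is included at this height (perimeter 59.00 mm); the cube at (-1.5, 5.5) (footprint 10.5×7) is included at this height (perimeter 35.00 mm); After the difference (first − rest): starting from the r=8 cylinder, the 11×18.5 cube at (7.5, 8) misses the remaining region (no effect); the 10.5×7 cube at (-1.5, 5.5) partially overlaps it — only the 12.32 mm² overlap (of its 73.50 mm²) is removed, clipping the outline — boundary = 51.01 mm; (rotated 70° about Z; rotation is an isometry so areas/perimeters/island counts are preserved). Overall, the cross-section is a single solid region. Total boundary length (outer) = 51.01 mm.

51.01 mm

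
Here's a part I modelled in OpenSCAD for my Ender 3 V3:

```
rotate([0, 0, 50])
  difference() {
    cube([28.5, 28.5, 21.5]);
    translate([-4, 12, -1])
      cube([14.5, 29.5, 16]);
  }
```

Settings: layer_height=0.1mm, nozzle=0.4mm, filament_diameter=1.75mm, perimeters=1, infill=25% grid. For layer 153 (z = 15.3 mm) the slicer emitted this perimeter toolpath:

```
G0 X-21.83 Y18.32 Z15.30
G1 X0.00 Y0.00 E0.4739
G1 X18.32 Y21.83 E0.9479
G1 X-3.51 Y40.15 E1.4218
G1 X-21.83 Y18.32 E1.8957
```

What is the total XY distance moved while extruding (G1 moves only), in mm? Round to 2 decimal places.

Sum the Euclidean lengths of each G1 segment: total = 113.99 mm.

113.99 mm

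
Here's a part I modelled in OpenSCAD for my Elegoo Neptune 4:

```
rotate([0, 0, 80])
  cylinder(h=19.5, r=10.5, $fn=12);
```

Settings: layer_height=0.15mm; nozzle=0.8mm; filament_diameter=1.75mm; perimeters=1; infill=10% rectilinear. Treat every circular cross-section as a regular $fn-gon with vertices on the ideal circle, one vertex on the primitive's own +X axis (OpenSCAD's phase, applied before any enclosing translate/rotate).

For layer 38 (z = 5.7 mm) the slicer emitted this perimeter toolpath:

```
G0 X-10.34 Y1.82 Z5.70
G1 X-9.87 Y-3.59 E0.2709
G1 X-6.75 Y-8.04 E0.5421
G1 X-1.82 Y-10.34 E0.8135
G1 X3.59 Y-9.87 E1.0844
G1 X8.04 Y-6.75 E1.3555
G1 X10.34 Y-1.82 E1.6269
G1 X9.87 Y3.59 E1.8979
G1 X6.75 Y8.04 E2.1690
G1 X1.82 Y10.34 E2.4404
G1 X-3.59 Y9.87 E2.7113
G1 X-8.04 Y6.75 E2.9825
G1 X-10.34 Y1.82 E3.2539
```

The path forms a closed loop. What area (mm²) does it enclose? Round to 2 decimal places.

330.74 mm²

Apply the shoelace formula to the sequence of (X, Y) vertices; enclosed area = 330.74 mm².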